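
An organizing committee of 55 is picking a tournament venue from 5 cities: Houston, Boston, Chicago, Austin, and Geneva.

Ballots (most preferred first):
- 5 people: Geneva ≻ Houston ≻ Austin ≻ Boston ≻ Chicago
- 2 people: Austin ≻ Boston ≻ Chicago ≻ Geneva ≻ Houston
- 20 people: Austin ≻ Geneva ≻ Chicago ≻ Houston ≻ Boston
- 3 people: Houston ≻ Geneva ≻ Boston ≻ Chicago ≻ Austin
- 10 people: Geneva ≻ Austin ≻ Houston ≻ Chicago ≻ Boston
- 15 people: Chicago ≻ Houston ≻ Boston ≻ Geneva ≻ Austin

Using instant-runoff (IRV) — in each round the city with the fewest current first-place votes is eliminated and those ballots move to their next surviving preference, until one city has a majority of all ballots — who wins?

Geneva

Round 1: Houston 3, Boston 0, Chicago 15, Austin 22, Geneva 15. Boston eliminated.
Round 2: Houston 3, Chicago 15, Austin 22, Geneva 15. Houston eliminated.
Round 3: Chicago 15, Austin 22, Geneva 18. Chicago eliminated.
Round 4: Austin 22, Geneva 33. Geneva has a majority (≥28).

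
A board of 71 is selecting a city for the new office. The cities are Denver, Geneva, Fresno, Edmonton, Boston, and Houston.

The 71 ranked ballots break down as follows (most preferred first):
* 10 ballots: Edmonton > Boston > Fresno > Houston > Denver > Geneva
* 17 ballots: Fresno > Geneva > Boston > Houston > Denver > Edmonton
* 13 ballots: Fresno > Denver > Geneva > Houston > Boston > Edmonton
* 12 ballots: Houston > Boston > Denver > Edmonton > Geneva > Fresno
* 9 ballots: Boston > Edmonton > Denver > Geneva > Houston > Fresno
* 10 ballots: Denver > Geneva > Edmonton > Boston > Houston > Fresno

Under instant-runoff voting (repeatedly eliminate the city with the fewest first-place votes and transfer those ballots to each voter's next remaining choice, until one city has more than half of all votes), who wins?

Edmonton

Round 1: Denver 10, Geneva 0, Fresno 30, Edmonton 10, Boston 9, Houston 12. Geneva eliminated.
Round 2: Denver 10, Fresno 30, Edmonton 10, Boston 9, Houston 12. Boston eliminated.
Round 3: Denver 10, Fresno 30, Edmonton 19, Houston 12. Denver eliminated.
Round 4: Fresno 30, Edmonton 29, Houston 12. Houston eliminated.
Round 5: Fresno 30, Edmonton 41. Edmonton has a majority (≥36).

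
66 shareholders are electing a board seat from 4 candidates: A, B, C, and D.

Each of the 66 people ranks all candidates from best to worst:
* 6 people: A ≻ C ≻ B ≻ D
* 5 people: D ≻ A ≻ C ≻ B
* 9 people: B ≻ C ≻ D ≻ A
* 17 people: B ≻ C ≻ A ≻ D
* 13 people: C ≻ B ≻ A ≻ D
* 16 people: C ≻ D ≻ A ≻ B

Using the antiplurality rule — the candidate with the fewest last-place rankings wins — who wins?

Last-place votes: A 9, B 21, C 0, D 36.

C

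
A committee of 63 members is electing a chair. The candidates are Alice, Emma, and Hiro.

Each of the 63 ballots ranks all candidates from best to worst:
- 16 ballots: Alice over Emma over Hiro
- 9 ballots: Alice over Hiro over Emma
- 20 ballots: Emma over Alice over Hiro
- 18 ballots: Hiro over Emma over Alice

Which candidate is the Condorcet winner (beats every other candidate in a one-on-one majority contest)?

Emma vs Alice: 38–25
Emma vs Hiro: 36–27
Emma beats every other candidate.

Emma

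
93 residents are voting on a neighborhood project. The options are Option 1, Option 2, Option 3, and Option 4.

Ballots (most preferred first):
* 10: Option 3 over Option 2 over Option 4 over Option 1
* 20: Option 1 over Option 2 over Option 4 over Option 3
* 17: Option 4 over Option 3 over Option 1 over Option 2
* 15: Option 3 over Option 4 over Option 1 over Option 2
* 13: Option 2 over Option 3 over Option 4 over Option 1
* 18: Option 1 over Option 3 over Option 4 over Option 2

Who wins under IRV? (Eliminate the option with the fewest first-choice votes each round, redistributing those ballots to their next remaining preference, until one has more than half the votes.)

Round 1: Option 1 38, Option 2 13, Option 3 25, Option 4 17. Option 2 eliminated.
Round 2: Option 1 38, Option 3 38, Option 4 17. Option 4 eliminated.
Round 3: Option 1 38, Option 3 55. Option 3 has a majority (≥47).

Option 3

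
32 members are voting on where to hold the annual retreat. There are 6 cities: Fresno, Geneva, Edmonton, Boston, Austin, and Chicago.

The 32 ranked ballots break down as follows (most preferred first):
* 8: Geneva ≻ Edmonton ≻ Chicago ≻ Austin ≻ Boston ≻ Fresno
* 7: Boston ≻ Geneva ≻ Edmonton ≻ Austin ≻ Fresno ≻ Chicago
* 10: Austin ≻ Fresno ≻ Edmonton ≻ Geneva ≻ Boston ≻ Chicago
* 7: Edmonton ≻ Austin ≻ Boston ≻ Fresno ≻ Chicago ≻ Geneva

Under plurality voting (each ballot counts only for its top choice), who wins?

First-place votes: Fresno 0, Geneva 8, Edmonton 7, Boston 7, Austin 10, Chicago 0.

Austin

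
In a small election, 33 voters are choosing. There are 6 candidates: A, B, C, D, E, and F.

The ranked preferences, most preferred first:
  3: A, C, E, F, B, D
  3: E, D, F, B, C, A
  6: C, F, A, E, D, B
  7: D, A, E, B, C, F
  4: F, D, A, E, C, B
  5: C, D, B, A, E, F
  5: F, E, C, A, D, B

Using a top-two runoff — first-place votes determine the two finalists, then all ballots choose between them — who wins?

C

Round 1 first-place votes: A 3, B 0, C 11, D 7, E 3, F 9. C and F advance.
Runoff: C is ranked above F on 21 ballots, F above C on 12.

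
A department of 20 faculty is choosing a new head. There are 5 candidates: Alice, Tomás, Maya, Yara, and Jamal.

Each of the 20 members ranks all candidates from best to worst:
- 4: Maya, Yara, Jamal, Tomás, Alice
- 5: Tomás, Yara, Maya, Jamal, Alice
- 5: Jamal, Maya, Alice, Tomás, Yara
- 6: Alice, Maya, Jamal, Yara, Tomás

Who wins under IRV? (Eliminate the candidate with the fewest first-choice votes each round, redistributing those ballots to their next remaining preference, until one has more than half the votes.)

Jamal

Round 1: Alice 6, Tomás 5, Maya 4, Yara 0, Jamal 5. Yara eliminated.
Round 2: Alice 6, Tomás 5, Maya 4, Jamal 5. Maya eliminated.
Round 3: Alice 6, Tomás 5, Jamal 9. Tomás eliminated.
Round 4: Alice 6, Jamal 14. Jamal has a majority (≥11).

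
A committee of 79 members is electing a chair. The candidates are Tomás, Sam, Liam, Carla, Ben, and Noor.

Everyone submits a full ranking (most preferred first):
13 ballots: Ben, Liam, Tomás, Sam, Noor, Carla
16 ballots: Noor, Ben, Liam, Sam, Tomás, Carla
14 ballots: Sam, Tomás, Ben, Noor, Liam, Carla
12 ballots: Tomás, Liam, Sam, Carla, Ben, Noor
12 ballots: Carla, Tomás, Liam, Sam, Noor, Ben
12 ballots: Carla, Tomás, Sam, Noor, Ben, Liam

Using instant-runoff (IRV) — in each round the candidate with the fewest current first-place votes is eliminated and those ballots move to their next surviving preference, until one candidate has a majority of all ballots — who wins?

Sam

Round 1: Tomás 12, Sam 14, Liam 0, Carla 24, Ben 13, Noor 16. Liam eliminated.
Round 2: Tomás 12, Sam 14, Carla 24, Ben 13, Noor 16. Tomás eliminated.
Round 3: Sam 26, Carla 24, Ben 13, Noor 16. Ben eliminated.
Round 4: Sam 39, Carla 24, Noor 16. Noor eliminated.
Round 5: Sam 55, Carla 24. Sam has a majority (≥40).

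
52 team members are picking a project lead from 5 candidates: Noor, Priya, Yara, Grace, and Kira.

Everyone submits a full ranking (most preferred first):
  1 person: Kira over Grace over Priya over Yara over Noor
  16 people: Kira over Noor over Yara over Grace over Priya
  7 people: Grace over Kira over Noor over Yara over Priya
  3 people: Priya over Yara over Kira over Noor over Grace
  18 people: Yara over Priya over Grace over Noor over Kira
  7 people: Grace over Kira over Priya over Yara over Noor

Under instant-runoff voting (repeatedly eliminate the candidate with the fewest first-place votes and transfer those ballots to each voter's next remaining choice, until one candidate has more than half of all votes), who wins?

Kira

Round 1: Noor 0, Priya 3, Yara 18, Grace 14, Kira 17. Noor eliminated.
Round 2: Priya 3, Yara 18, Grace 14, Kira 17. Priya eliminated.
Round 3: Yara 21, Grace 14, Kira 17. Grace eliminated.
Round 4: Yara 21, Kira 31. Kira has a majority (≥27).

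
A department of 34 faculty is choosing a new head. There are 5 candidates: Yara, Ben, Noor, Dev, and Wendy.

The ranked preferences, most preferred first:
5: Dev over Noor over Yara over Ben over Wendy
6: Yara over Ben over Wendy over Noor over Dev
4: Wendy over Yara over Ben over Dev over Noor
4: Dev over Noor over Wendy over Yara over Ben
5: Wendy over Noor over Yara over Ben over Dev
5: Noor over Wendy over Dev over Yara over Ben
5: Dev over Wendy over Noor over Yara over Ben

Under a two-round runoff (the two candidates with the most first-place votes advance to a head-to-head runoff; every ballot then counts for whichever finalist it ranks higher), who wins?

Round 1 first-place votes: Yara 6, Ben 0, Noor 5, Dev 14, Wendy 9. Dev and Wendy advance.
Runoff: Dev is ranked above Wendy on 14 ballots, Wendy above Dev on 20.

Wendy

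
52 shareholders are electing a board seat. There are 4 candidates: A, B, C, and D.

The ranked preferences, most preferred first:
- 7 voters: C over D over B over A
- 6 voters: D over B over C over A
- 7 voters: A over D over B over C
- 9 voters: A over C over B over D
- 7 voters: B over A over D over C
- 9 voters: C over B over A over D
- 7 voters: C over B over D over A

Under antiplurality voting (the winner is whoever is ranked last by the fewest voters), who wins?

Last-place votes: A 20, B 0, C 14, D 18.

B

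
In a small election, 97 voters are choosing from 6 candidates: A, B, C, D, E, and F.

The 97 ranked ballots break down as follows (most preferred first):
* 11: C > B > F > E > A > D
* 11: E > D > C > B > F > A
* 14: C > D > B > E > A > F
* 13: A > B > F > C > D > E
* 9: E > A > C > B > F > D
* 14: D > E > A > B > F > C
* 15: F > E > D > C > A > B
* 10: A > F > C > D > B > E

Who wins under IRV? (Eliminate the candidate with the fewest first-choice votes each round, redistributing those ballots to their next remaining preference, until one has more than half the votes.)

Round 1: A 23, B 0, C 25, D 14, E 20, F 15. B eliminated.
Round 2: A 23, C 25, D 14, E 20, F 15. D eliminated.
Round 3: A 23, C 25, E 34, F 15. F eliminated.
Round 4: A 23, C 25, E 49. E has a majority (≥49).

E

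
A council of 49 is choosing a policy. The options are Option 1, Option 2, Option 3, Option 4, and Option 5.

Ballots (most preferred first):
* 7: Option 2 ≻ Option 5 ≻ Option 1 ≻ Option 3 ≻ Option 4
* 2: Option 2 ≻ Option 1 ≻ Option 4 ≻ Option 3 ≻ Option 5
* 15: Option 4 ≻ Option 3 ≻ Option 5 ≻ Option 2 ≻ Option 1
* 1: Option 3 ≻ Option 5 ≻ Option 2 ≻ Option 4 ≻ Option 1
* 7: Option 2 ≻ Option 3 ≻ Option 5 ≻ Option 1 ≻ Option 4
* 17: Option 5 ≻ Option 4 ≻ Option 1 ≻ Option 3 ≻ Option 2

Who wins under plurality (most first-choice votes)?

Option 5

First-place votes: Option 1 0, Option 2 16, Option 3 1, Option 4 15, Option 5 17.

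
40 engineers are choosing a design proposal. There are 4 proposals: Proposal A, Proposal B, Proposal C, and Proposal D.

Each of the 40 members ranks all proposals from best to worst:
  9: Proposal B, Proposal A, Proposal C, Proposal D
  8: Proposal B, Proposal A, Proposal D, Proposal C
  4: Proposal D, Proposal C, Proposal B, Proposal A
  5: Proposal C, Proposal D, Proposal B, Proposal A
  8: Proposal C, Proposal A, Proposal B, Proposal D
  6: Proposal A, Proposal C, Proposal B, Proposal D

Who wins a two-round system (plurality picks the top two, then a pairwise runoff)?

Round 1 first-place votes: Proposal A 6, Proposal B 17, Proposal C 13, Proposal D 4. Proposal B and Proposal C advance.
Runoff: Proposal B is ranked above Proposal C on 17 ballots, Proposal C above Proposal B on 23.

Proposal C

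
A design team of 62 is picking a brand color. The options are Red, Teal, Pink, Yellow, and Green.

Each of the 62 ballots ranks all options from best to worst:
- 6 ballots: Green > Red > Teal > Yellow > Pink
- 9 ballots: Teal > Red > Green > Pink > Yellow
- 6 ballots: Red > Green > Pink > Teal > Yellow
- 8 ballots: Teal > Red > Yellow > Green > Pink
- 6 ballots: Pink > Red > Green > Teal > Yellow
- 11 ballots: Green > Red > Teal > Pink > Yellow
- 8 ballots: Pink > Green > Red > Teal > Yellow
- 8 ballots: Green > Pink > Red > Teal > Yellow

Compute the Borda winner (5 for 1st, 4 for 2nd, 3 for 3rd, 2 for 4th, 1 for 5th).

Green

Red: 6×4 + 9×4 + 6×5 + 8×4 + 6×4 + 11×4 + 8×3 + 8×3 = 238
Teal: 6×3 + 9×5 + 6×2 + 8×5 + 6×2 + 11×3 + 8×2 + 8×2 = 192
Pink: 6×1 + 9×2 + 6×3 + 8×1 + 6×5 + 11×2 + 8×5 + 8×4 = 174
Yellow: 6×2 + 9×1 + 6×1 + 8×3 + 6×1 + 11×1 + 8×1 + 8×1 = 84
Green: 6×5 + 9×3 + 6×4 + 8×2 + 6×3 + 11×5 + 8×4 + 8×5 = 242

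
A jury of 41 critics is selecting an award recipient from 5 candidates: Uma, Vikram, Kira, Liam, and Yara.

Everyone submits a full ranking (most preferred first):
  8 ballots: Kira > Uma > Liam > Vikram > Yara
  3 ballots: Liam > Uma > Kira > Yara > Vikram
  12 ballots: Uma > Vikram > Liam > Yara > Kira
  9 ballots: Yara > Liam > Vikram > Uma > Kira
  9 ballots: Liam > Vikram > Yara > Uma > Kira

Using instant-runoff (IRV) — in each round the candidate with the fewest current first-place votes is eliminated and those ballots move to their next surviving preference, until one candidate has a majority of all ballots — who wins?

Liam

Round 1: Uma 12, Vikram 0, Kira 8, Liam 12, Yara 9. Vikram eliminated.
Round 2: Uma 12, Kira 8, Liam 12, Yara 9. Kira eliminated.
Round 3: Uma 20, Liam 12, Yara 9. Yara eliminated.
Round 4: Uma 20, Liam 21. Liam has a majority (≥21).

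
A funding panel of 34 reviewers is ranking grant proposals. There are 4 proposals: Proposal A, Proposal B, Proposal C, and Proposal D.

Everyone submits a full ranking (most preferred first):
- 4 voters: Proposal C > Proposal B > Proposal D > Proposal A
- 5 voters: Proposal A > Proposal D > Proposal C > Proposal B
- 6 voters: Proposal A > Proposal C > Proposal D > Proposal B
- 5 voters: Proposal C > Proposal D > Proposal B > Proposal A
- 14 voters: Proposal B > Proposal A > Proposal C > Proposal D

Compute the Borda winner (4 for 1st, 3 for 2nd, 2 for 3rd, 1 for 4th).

Proposal A

Proposal A: 4×1 + 5×4 + 6×4 + 5×1 + 14×3 = 95
Proposal B: 4×3 + 5×1 + 6×1 + 5×2 + 14×4 = 89
Proposal C: 4×4 + 5×2 + 6×3 + 5×4 + 14×2 = 92
Proposal D: 4×2 + 5×3 + 6×2 + 5×3 + 14×1 = 64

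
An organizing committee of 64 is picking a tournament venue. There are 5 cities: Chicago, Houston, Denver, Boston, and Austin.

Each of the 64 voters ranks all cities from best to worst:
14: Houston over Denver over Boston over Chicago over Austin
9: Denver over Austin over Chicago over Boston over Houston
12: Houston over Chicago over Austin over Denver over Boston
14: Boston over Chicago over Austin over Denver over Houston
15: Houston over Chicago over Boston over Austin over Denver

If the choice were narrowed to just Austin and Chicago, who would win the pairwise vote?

Austin is ranked above Chicago on 9 ballots; Chicago above Austin on 55.

Chicago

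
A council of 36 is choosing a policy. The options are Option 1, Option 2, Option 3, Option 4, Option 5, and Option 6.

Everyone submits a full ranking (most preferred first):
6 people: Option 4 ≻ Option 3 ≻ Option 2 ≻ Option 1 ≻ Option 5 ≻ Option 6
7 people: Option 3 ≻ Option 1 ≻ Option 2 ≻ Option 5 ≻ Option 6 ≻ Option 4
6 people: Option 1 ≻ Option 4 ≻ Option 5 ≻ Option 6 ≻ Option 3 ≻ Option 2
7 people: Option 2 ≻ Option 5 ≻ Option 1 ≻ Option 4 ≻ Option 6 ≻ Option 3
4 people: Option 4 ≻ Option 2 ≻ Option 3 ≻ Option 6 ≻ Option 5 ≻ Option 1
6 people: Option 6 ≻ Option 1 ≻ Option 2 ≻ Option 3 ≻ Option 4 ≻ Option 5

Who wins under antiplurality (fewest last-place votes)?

Option 1

Last-place votes: Option 1 4, Option 2 6, Option 3 7, Option 4 7, Option 5 6, Option 6 6.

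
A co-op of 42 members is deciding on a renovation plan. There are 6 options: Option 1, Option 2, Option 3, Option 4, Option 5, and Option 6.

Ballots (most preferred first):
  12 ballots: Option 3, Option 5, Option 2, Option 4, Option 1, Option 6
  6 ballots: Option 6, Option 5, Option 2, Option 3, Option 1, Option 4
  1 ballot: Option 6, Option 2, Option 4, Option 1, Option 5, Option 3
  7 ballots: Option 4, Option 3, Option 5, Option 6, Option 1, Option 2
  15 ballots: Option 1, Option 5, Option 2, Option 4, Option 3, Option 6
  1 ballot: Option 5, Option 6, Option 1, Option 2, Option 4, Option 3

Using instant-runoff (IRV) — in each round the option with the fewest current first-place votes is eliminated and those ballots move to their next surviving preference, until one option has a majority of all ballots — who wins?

Round 1: Option 1 15, Option 2 0, Option 3 12, Option 4 7, Option 5 1, Option 6 7. Option 2 eliminated.
Round 2: Option 1 15, Option 3 12, Option 4 7, Option 5 1, Option 6 7. Option 5 eliminated.
Round 3: Option 1 15, Option 3 12, Option 4 7, Option 6 8. Option 4 eliminated.
Round 4: Option 1 15, Option 3 19, Option 6 8. Option 6 eliminated.
Round 5: Option 1 17, Option 3 25. Option 3 has a majority (≥22).

Option 3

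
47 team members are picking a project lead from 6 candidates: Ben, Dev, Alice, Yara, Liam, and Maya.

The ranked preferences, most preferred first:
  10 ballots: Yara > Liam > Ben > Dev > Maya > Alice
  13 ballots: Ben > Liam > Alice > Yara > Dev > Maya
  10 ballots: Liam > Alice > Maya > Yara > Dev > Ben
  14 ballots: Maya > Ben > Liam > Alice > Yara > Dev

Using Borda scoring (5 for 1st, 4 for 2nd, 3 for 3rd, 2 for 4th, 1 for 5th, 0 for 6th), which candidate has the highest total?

Liam

Ben: 10×3 + 13×5 + 10×0 + 14×4 = 151
Dev: 10×2 + 13×1 + 10×1 + 14×0 = 43
Alice: 10×0 + 13×3 + 10×4 + 14×2 = 107
Yara: 10×5 + 13×2 + 10×2 + 14×1 = 110
Liam: 10×4 + 13×4 + 10×5 + 14×3 = 184
Maya: 10×1 + 13×0 + 10×3 + 14×5 = 110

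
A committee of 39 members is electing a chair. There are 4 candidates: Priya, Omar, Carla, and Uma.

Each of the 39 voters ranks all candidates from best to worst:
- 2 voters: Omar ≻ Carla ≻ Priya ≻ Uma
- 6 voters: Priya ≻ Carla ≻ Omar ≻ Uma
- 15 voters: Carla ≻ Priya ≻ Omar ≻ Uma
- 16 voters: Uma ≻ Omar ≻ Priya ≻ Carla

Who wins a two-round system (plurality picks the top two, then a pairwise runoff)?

Carla

Round 1 first-place votes: Priya 6, Omar 2, Carla 15, Uma 16. Uma and Carla advance.
Runoff: Uma is ranked above Carla on 16 ballots, Carla above Uma on 23.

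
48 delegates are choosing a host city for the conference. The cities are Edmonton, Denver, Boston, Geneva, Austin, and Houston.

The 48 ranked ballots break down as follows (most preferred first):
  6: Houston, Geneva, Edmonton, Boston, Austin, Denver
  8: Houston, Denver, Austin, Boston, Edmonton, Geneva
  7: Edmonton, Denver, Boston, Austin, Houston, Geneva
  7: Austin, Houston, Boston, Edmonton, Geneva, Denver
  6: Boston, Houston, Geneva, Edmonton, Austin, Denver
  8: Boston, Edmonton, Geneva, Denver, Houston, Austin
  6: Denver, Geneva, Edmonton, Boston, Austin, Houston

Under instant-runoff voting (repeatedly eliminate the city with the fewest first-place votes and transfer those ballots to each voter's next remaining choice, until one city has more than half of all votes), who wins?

Round 1: Edmonton 7, Denver 6, Boston 14, Geneva 0, Austin 7, Houston 14. Geneva eliminated.
Round 2: Edmonton 7, Denver 6, Boston 14, Austin 7, Houston 14. Denver eliminated.
Round 3: Edmonton 13, Boston 14, Austin 7, Houston 14. Austin eliminated.
Round 4: Edmonton 13, Boston 14, Houston 21. Edmonton eliminated.
Round 5: Boston 27, Houston 21. Boston has a majority (≥25).

Boston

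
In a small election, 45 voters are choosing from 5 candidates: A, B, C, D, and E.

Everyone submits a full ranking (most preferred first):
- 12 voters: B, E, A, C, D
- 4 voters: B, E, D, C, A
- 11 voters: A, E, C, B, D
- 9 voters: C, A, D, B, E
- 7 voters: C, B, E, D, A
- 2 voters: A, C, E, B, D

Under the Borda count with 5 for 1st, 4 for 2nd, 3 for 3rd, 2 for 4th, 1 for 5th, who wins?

A: 12×3 + 4×1 + 11×5 + 9×4 + 7×1 + 2×5 = 148
B: 12×5 + 4×5 + 11×2 + 9×2 + 7×4 + 2×2 = 152
C: 12×2 + 4×2 + 11×3 + 9×5 + 7×5 + 2×4 = 153
D: 12×1 + 4×3 + 11×1 + 9×3 + 7×2 + 2×1 = 78
E: 12×4 + 4×4 + 11×4 + 9×1 + 7×3 + 2×3 = 144

C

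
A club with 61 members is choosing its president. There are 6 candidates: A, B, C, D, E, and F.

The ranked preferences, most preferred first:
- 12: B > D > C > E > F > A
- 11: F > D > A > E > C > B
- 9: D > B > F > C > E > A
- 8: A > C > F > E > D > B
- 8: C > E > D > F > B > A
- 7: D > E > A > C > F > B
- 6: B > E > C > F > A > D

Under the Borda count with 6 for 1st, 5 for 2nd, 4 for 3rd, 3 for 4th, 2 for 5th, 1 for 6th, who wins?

D

A: 12×1 + 11×4 + 9×1 + 8×6 + 8×1 + 7×4 + 6×2 = 161
B: 12×6 + 11×1 + 9×5 + 8×1 + 8×2 + 7×1 + 6×6 = 195
C: 12×4 + 11×2 + 9×3 + 8×5 + 8×6 + 7×3 + 6×4 = 230
D: 12×5 + 11×5 + 9×6 + 8×2 + 8×4 + 7×6 + 6×1 = 265
E: 12×3 + 11×3 + 9×2 + 8×3 + 8×5 + 7×5 + 6×5 = 216
F: 12×2 + 11×6 + 9×4 + 8×4 + 8×3 + 7×2 + 6×3 = 214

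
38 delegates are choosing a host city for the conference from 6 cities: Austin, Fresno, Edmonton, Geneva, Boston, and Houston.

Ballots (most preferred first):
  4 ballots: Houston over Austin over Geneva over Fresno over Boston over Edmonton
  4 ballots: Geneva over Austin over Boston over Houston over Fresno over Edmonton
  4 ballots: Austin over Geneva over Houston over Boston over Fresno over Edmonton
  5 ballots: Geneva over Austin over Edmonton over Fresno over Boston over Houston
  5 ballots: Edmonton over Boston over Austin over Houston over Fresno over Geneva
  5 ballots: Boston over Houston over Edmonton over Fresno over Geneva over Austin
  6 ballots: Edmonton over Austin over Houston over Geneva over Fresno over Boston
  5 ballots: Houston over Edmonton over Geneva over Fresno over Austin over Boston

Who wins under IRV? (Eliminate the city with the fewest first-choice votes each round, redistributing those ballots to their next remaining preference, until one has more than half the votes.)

Round 1: Austin 4, Fresno 0, Edmonton 11, Geneva 9, Boston 5, Houston 9. Fresno eliminated.
Round 2: Austin 4, Edmonton 11, Geneva 9, Boston 5, Houston 9. Austin eliminated.
Round 3: Edmonton 11, Geneva 13, Boston 5, Houston 9. Boston eliminated.
Round 4: Edmonton 11, Geneva 13, Houston 14. Edmonton eliminated.
Round 5: Geneva 13, Houston 25. Houston has a majority (≥20).

Houston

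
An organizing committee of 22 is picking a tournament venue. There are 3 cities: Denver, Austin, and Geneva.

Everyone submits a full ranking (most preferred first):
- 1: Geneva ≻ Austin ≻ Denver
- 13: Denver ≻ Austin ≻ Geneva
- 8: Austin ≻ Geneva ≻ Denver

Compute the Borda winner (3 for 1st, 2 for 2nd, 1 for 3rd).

Denver: 1×1 + 13×3 + 8×1 = 48
Austin: 1×2 + 13×2 + 8×3 = 52
Geneva: 1×3 + 13×1 + 8×2 = 32

Austin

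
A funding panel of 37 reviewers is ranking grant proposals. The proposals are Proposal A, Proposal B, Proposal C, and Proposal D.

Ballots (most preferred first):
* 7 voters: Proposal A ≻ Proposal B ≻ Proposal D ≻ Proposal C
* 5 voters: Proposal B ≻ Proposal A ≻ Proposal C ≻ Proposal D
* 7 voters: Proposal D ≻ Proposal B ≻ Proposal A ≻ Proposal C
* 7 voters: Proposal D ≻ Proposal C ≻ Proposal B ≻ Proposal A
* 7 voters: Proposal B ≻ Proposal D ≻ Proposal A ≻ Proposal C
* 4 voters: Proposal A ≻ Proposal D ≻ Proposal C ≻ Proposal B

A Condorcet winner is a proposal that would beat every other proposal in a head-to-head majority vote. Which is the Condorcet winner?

Proposal B vs Proposal A: 26–11
Proposal B vs Proposal C: 26–11
Proposal B vs Proposal D: 19–18
Proposal B beats every other proposal.

Proposal B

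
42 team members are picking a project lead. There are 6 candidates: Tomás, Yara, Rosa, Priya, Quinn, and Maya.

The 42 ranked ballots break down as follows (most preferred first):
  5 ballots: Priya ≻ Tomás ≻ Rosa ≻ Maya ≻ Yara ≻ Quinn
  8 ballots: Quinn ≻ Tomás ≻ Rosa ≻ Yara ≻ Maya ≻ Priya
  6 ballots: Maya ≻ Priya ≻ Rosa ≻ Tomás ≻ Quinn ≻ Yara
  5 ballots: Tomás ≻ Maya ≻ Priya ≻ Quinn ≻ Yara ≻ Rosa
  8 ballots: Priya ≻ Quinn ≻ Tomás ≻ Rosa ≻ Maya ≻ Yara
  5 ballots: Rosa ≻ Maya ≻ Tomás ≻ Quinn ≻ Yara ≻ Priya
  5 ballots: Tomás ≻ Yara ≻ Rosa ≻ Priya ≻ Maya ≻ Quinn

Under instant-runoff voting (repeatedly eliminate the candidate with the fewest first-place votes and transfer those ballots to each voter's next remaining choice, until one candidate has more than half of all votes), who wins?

Tomás

Round 1: Tomás 10, Yara 0, Rosa 5, Priya 13, Quinn 8, Maya 6. Yara eliminated.
Round 2: Tomás 10, Rosa 5, Priya 13, Quinn 8, Maya 6. Rosa eliminated.
Round 3: Tomás 10, Priya 13, Quinn 8, Maya 11. Quinn eliminated.
Round 4: Tomás 18, Priya 13, Maya 11. Maya eliminated.
Round 5: Tomás 23, Priya 19. Tomás has a majority (≥22).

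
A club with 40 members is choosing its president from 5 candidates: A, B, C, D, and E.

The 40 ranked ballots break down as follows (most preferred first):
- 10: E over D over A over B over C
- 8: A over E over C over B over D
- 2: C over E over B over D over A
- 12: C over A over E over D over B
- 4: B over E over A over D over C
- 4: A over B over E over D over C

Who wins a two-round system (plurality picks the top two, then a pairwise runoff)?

Round 1 first-place votes: A 12, B 4, C 14, D 0, E 10. C and A advance.
Runoff: C is ranked above A on 14 ballots, A above C on 26.

A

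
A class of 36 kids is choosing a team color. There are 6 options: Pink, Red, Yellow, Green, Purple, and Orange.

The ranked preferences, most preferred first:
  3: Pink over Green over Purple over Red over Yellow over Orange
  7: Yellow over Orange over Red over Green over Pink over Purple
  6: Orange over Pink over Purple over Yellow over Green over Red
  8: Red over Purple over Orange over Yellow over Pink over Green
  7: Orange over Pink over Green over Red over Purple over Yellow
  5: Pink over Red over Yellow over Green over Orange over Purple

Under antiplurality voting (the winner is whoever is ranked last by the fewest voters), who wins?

Pink

Last-place votes: Pink 0, Red 6, Yellow 7, Green 8, Purple 12, Orange 3.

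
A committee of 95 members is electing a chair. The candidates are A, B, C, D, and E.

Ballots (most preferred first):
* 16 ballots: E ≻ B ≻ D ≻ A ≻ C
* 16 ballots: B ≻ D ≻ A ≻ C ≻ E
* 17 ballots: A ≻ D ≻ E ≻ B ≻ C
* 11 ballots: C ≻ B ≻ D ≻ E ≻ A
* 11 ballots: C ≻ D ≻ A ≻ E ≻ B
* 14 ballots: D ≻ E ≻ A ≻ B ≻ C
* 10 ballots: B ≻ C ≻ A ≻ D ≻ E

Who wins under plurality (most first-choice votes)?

First-place votes: A 17, B 26, C 22, D 14, E 16.

B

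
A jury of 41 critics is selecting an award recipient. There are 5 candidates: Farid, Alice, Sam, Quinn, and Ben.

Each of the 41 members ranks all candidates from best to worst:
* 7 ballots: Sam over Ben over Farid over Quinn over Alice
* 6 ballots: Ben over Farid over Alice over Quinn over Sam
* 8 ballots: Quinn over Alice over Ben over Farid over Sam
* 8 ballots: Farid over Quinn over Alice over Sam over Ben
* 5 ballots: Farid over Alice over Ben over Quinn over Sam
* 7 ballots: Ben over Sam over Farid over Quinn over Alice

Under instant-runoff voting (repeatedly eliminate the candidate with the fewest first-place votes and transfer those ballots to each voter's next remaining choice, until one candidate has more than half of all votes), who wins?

Ben

Round 1: Farid 13, Alice 0, Sam 7, Quinn 8, Ben 13. Alice eliminated.
Round 2: Farid 13, Sam 7, Quinn 8, Ben 13. Sam eliminated.
Round 3: Farid 13, Quinn 8, Ben 20. Quinn eliminated.
Round 4: Farid 13, Ben 28. Ben has a majority (≥21).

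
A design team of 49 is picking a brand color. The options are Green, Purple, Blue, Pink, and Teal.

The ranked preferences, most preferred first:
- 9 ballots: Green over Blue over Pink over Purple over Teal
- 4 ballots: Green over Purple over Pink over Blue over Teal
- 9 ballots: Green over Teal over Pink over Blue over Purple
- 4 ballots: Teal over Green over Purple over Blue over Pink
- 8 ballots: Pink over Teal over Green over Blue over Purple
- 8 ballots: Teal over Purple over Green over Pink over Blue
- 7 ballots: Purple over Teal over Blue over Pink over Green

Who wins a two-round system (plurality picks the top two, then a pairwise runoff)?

Teal

Round 1 first-place votes: Green 22, Purple 7, Blue 0, Pink 8, Teal 12. Green and Teal advance.
Runoff: Green is ranked above Teal on 22 ballots, Teal above Green on 27.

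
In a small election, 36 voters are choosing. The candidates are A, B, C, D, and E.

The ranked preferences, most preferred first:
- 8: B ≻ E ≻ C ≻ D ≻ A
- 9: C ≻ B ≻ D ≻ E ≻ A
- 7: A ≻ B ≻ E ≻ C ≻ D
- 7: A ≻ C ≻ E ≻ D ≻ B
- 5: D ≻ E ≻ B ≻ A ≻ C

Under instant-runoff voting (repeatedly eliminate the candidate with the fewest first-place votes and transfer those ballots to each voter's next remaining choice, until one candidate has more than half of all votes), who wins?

B

Round 1: A 14, B 8, C 9, D 5, E 0. E eliminated.
Round 2: A 14, B 8, C 9, D 5. D eliminated.
Round 3: A 14, B 13, C 9. C eliminated.
Round 4: A 14, B 22. B has a majority (≥19).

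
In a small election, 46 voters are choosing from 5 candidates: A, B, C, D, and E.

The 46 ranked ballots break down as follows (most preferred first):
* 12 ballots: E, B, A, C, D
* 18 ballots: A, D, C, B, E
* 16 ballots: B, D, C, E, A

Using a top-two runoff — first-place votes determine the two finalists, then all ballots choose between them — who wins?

B

Round 1 first-place votes: A 18, B 16, C 0, D 0, E 12. A and B advance.
Runoff: A is ranked above B on 18 ballots, B above A on 28.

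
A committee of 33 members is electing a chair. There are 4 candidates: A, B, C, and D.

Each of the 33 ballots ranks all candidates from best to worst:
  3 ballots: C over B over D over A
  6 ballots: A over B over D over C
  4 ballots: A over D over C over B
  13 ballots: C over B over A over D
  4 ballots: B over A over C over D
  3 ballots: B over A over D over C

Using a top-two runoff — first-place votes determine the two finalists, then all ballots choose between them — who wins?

Round 1 first-place votes: A 10, B 7, C 16, D 0. C and A advance.
Runoff: C is ranked above A on 16 ballots, A above C on 17.

A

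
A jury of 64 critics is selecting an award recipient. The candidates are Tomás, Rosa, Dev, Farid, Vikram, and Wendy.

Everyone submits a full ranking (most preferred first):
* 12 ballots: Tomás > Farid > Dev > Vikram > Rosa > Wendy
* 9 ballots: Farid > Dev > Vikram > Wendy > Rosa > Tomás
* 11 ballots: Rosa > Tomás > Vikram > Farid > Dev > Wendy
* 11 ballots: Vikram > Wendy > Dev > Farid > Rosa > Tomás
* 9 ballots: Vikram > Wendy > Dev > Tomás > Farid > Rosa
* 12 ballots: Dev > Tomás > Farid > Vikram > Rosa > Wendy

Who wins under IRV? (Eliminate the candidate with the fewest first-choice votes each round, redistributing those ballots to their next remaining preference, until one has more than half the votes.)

Dev

Round 1: Tomás 12, Rosa 11, Dev 12, Farid 9, Vikram 20, Wendy 0. Wendy eliminated.
Round 2: Tomás 12, Rosa 11, Dev 12, Farid 9, Vikram 20. Farid eliminated.
Round 3: Tomás 12, Rosa 11, Dev 21, Vikram 20. Rosa eliminated.
Round 4: Tomás 23, Dev 21, Vikram 20. Vikram eliminated.
Round 5: Tomás 23, Dev 41. Dev has a majority (≥33).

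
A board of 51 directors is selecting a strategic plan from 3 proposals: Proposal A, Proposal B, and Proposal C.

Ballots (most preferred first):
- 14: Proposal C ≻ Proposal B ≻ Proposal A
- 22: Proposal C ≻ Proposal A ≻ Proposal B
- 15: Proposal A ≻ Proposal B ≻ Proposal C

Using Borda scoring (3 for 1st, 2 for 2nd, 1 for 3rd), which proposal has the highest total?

Proposal C

Proposal A: 14×1 + 22×2 + 15×3 = 103
Proposal B: 14×2 + 22×1 + 15×2 = 80
Proposal C: 14×3 + 22×3 + 15×1 = 123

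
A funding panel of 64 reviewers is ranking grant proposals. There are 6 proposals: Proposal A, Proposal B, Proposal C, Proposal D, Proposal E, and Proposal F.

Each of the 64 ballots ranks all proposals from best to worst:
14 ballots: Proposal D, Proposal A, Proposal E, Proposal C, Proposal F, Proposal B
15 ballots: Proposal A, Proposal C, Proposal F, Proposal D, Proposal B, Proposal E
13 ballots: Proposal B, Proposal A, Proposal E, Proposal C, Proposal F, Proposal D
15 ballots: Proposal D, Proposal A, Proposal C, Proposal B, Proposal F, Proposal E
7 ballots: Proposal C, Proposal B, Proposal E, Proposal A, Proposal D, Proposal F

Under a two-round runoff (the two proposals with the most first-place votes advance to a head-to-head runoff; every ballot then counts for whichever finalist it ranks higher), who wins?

Round 1 first-place votes: Proposal A 15, Proposal B 13, Proposal C 7, Proposal D 29, Proposal E 0, Proposal F 0. Proposal D and Proposal A advance.
Runoff: Proposal D is ranked above Proposal A on 29 ballots, Proposal A above Proposal D on 35.

Proposal A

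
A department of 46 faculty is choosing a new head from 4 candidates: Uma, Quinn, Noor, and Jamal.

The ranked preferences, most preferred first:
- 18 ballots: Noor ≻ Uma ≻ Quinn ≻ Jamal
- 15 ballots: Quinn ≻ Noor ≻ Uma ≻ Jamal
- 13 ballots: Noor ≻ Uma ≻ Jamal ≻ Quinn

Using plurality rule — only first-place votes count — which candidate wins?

First-place votes: Uma 0, Quinn 15, Noor 31, Jamal 0.

Noor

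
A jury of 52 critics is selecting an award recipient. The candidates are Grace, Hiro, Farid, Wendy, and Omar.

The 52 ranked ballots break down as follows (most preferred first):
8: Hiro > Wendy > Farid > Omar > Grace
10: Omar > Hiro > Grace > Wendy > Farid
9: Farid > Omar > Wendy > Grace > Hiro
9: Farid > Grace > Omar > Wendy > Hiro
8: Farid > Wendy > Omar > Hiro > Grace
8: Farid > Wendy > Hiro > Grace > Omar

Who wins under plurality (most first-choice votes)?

First-place votes: Grace 0, Hiro 8, Farid 34, Wendy 0, Omar 10.

Farid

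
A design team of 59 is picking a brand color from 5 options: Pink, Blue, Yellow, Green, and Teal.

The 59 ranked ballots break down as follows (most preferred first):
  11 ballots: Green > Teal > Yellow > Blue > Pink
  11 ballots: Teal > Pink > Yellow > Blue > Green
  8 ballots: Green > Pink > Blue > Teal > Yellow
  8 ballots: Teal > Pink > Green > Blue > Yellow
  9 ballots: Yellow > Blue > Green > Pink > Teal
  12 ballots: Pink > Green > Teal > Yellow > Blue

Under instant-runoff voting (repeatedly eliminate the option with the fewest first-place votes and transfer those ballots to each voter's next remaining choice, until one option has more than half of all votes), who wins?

Green

Round 1: Pink 12, Blue 0, Yellow 9, Green 19, Teal 19. Blue eliminated.
Round 2: Pink 12, Yellow 9, Green 19, Teal 19. Yellow eliminated.
Round 3: Pink 12, Green 28, Teal 19. Pink eliminated.
Round 4: Green 40, Teal 19. Green has a majority (≥30).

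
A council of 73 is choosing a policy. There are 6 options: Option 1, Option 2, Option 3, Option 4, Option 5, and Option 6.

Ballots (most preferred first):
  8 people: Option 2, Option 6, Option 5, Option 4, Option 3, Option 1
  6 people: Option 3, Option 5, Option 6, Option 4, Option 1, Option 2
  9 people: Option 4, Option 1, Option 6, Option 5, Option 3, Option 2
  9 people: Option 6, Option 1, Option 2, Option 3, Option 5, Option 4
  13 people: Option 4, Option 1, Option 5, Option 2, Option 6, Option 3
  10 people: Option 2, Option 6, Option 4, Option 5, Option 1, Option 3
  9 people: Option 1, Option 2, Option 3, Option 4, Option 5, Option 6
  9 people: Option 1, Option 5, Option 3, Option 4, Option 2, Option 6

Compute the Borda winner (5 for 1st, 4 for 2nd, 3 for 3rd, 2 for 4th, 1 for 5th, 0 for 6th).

Option 1: 8×0 + 6×1 + 9×4 + 9×4 + 13×4 + 10×1 + 9×5 + 9×5 = 230
Option 2: 8×5 + 6×0 + 9×0 + 9×3 + 13×2 + 10×5 + 9×4 + 9×1 = 188
Option 3: 8×1 + 6×5 + 9×1 + 9×2 + 13×0 + 10×0 + 9×3 + 9×3 = 119
Option 4: 8×2 + 6×2 + 9×5 + 9×0 + 13×5 + 10×3 + 9×2 + 9×2 = 204
Option 5: 8×3 + 6×4 + 9×2 + 9×1 + 13×3 + 10×2 + 9×1 + 9×4 = 179
Option 6: 8×4 + 6×3 + 9×3 + 9×5 + 13×1 + 10×4 + 9×0 + 9×0 = 175

Option 1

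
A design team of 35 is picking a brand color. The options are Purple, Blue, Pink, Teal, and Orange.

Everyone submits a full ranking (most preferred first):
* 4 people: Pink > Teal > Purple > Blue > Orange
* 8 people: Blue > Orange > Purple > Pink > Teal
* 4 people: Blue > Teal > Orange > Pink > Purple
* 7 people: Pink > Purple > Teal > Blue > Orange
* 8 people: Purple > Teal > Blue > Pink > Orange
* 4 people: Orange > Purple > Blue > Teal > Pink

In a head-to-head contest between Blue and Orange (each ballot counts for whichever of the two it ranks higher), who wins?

Blue

Blue is ranked above Orange on 31 ballots; Orange above Blue on 4.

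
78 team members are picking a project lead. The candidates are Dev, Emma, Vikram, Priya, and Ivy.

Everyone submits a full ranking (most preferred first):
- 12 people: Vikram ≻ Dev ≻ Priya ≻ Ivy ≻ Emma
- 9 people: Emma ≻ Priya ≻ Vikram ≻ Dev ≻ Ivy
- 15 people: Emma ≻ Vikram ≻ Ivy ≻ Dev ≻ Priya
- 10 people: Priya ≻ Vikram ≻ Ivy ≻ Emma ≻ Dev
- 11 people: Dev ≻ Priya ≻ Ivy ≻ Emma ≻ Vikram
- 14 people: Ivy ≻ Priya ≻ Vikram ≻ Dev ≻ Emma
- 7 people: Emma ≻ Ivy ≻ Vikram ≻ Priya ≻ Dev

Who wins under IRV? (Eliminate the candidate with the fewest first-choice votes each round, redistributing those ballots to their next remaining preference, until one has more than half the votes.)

Ivy

Round 1: Dev 11, Emma 31, Vikram 12, Priya 10, Ivy 14. Priya eliminated.
Round 2: Dev 11, Emma 31, Vikram 22, Ivy 14. Dev eliminated.
Round 3: Emma 31, Vikram 22, Ivy 25. Vikram eliminated.
Round 4: Emma 31, Ivy 47. Ivy has a majority (≥40).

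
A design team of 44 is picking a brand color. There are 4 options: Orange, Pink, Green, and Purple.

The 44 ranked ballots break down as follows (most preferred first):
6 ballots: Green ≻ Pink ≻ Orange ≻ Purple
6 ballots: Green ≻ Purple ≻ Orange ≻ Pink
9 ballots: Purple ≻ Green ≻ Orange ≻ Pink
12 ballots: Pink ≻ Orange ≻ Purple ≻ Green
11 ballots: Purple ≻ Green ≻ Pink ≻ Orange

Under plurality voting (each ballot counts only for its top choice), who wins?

First-place votes: Orange 0, Pink 12, Green 12, Purple 20.

Purple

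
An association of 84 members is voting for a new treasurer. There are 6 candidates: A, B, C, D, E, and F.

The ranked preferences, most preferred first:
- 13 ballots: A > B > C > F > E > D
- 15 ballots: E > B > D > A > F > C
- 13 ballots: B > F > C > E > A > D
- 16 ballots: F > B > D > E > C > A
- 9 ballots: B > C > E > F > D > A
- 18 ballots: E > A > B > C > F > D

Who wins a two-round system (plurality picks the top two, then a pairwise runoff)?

B

Round 1 first-place votes: A 13, B 22, C 0, D 0, E 33, F 16. E and B advance.
Runoff: E is ranked above B on 33 ballots, B above E on 51.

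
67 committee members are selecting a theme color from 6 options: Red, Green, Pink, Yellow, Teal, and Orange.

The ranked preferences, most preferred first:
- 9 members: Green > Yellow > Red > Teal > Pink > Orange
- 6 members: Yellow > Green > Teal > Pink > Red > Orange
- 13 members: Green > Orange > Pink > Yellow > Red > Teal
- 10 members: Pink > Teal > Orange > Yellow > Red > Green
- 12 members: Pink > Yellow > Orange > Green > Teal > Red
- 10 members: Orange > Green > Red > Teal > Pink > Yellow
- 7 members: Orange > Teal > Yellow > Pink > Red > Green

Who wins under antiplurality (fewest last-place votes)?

Pink

Last-place votes: Red 12, Green 17, Pink 0, Yellow 10, Teal 13, Orange 15.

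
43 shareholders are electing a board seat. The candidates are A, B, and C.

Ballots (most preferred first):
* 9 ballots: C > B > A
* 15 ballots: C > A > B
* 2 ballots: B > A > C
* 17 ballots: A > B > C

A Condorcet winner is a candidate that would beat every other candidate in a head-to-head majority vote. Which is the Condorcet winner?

C vs A: 24–19
C vs B: 24–19
C beats every other candidate.

C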